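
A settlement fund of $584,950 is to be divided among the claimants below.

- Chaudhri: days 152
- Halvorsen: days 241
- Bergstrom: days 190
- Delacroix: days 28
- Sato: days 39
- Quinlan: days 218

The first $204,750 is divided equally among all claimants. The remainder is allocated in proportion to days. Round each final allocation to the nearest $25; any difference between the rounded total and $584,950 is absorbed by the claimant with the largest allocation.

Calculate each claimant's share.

Chaudhri: $100,700; Halvorsen: $139,675; Bergstrom: $117,350; Delacroix: $46,400; Sato: $51,200; Quinlan: $129,625

Equal tier: $204,750 ÷ 6 = $34,125 apiece.
Remainder $380,200 by days (total 868): Chaudhri 66,578.80 → $66,575; Halvorsen 105,562.44 → $105,550; Bergstrom 83,223.50 → $83,225; Delacroix 12,264.52 → $12,275; Sato 17,082.72 → $17,075; Quinlan 95,488.02 → $95,500.
Totals: Chaudhri $34,125 + $66,575 = $100,700; Halvorsen $34,125 + $105,550 = $139,675; Bergstrom $34,125 + $83,225 = $117,350; Delacroix $34,125 + $12,275 = $46,400; Sato $34,125 + $17,075 = $51,200; Quinlan $34,125 + $95,500 = $129,625.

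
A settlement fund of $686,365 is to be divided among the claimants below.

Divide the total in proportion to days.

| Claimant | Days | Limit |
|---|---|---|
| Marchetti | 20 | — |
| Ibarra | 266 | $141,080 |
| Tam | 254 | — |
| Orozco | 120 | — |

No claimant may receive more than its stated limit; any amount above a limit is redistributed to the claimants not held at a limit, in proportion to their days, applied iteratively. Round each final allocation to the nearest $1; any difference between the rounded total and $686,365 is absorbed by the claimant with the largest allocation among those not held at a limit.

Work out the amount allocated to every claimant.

Marchetti: $27,679; Ibarra: $141,080; Tam: $351,529; Orozco: $166,077

Combined days = 660.
Proportional shares (ignoring caps): Marchetti 20,798.94; Ibarra 276,625.89; Tam 264,146.53; Orozco 124,793.64.
Cap binds for Ibarra ($141,080); residual $545,285 reallocated over remaining days 394.
Redistributed shares: Marchetti 27,679.44 → $27,679; Tam 351,528.91 → $351,529; Orozco 166,076.65 → $166,077.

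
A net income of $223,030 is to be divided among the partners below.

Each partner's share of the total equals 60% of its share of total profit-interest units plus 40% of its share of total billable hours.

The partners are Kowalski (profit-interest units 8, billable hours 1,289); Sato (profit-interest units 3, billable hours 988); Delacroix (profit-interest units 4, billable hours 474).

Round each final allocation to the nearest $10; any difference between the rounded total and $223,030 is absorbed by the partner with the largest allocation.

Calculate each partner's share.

Kowalski: $113,170; Sato: $58,800; Delacroix: $51,060

Profit-interest units total 15; billable hours total 2,751.
Composite weights (60% profit-interest units + 40% billable hours): Kowalski 0.5074; Sato 0.2637; Delacroix 0.2289.
Raw shares: Kowalski 113,170.50; Sato 58,803.39; Delacroix 51,056.12.
After rounding ($10): Kowalski $113,170; Sato $58,800; Delacroix $51,060. Sum = $223,030.
Rounded total matches; no reconciliation needed.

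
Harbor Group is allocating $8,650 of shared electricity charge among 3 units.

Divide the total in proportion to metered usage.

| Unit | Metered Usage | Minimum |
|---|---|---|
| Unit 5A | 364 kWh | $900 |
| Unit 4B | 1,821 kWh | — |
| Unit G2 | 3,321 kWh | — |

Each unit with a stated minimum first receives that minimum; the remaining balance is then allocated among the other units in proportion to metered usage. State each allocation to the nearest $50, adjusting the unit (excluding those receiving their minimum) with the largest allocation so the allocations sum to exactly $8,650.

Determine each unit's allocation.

Fund the minimums — Unit 5A $900. Residual $7,750.
Residual split over remaining metered usage 5,142: Unit 4B 2,744.60 → $2,750; Unit G2 5,005.40 → $5,000.

Unit 5A: $900; Unit 4B: $2,750; Unit G2: $5,000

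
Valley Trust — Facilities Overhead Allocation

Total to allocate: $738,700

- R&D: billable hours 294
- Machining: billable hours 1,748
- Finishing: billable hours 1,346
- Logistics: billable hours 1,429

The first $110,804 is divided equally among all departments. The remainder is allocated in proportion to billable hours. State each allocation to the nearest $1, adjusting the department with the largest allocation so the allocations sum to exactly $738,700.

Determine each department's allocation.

$110,804 shared equally gives $27,701 per department.
Remainder $627,896 by billable hours (total 4,817): R&D 38,322.90 → $38,323; Machining 227,851.82 → $227,852; Finishing 175,451.11 → $175,451; Logistics 186,270.16 → $186,270.
Totals: R&D $27,701 + $38,323 = $66,024; Machining $27,701 + $227,852 = $255,553; Finishing $27,701 + $175,451 = $203,152; Logistics $27,701 + $186,270 = $213,971.

R&D: $66,024 · Machining: $255,553 · Finishing: $203,152 · Logistics: $213,971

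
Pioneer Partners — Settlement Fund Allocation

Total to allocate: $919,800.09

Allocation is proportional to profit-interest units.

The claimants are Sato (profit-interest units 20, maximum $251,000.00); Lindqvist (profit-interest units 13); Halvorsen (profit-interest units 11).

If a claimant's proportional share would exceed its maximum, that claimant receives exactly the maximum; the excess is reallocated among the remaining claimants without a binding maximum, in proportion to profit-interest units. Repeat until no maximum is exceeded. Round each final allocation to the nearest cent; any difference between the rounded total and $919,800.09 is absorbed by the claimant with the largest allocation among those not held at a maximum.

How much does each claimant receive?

Sum of profit-interest units: 44.
Pro-rata shares before constraints: Sato 418,090.9500; Lindqvist 271,759.1175; Halvorsen 229,950.0225.
Held at cap: Sato ($251,000.00); remaining pool $668,800.09 reallocated over remaining profit-interest units 24.
Remaining shares: Lindqvist 362,266.7154 → $362,266.72; Halvorsen 306,533.3746 → $306,533.37.

Sato: $251,000.00; Lindqvist: $362,266.72; Halvorsen: $306,533.37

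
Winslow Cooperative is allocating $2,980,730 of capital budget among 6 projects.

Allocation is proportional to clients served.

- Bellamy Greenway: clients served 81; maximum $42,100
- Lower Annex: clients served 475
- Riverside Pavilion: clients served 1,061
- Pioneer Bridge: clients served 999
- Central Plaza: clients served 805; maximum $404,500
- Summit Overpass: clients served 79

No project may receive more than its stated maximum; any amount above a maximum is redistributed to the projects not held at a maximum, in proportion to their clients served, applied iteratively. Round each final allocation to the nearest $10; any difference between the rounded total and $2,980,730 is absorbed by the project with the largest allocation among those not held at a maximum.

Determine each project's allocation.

Bellamy Greenway: $42,100; Lower Annex: $460,490; Riverside Pavilion: $1,028,570; Pioneer Bridge: $968,480; Central Plaza: $404,500; Summit Overpass: $76,590

Combined clients served = 3,500.
Pro-rata shares before constraints: Bellamy Greenway 68,982.61; Lower Annex 404,527.64; Riverside Pavilion 903,587.01; Pioneer Bridge 850,785.51; Central Plaza 685,567.90; Summit Overpass 67,279.33.
Cap binds for Bellamy Greenway ($42,100), Central Plaza ($404,500); residual $2,534,130 reallocated over remaining clients served 2,614.
Remaining shares: Lower Annex 460,486.51 → $460,490; Riverside Pavilion 1,028,581.46 → $1,028,580; Pioneer Bridge 968,475.85 → $968,480; Summit Overpass 76,586.18 → $76,590.
Rounding difference −$10 applied to Riverside Pavilion → $1,028,570.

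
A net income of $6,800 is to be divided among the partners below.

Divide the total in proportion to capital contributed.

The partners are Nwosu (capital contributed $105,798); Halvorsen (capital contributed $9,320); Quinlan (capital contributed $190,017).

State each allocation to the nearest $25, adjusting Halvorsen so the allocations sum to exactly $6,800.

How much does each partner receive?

Capital contributed total: 305,135.
Unrounded shares: Nwosu 105,798/305,135 × $6,800 = 2,357.73; Halvorsen 9,320/305,135 × $6,800 = 207.70; Quinlan 190,017/305,135 × $6,800 = 4,234.57.
At nearest $25: Nwosu $2,350; Halvorsen $200; Quinlan $4,225. Sum = $6,775.
Difference $6,800 − $6,775 = +$25 applied to Halvorsen: Halvorsen becomes $225.

Nwosu: $2,350; Halvorsen: $225; Quinlan: $4,225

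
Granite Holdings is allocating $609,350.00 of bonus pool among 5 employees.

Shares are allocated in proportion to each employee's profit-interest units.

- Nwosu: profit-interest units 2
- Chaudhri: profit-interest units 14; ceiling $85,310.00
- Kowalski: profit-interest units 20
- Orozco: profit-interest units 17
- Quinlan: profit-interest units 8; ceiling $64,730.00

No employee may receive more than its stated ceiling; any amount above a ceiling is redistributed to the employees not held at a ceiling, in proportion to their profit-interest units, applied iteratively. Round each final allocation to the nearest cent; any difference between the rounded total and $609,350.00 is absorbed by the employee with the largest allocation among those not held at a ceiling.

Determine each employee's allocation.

Nwosu: $23,554.36 · Chaudhri: $85,310.00 · Kowalski: $235,543.59 · Orozco: $200,212.05 · Quinlan: $64,730.00

Profit-interest units total: 61.
Proportional shares (ignoring caps): Nwosu 19,978.6885; Chaudhri 139,850.8197; Kowalski 199,786.8852; Orozco 169,818.8525; Quinlan 79,914.7541.
Capped: Chaudhri ($85,310.00), Quinlan ($64,730.00); residual $459,310.00 reallocated over remaining profit-interest units 39.
Shares after redistribution: Nwosu 23,554.3590 → $23,554.36; Kowalski 235,543.5897 → $235,543.59; Orozco 200,212.0513 → $200,212.05.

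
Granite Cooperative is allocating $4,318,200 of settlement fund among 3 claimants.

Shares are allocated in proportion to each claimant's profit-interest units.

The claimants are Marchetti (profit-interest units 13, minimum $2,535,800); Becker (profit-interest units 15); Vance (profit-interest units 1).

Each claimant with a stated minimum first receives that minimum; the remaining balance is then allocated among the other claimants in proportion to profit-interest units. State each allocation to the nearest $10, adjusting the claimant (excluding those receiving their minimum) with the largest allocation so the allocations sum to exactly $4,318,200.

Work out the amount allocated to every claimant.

Fund the minimums — Marchetti $2,535,800. Remaining pool $1,782,400.
Remaining pool split over remaining profit-interest units 16: Becker 1,671,000.00 → $1,671,000; Vance 111,400.00 → $111,400.

Marchetti: $2,535,800; Becker: $1,671,000; Vance: $111,400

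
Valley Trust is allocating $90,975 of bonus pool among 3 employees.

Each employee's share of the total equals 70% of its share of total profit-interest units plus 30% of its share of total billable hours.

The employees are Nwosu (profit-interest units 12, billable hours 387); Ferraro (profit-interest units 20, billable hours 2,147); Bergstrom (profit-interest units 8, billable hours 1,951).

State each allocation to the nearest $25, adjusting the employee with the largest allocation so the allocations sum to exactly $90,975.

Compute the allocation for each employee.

Nwosu: $21,450; Ferraro: $44,925; Bergstrom: $24,600

Totals — profit-interest units 40, billable hours 4,485.
Combined weights (70% profit-interest units + 30% billable hours): Nwosu 0.2359; Ferraro 0.4936; Bergstrom 0.2705.
Proportional shares: Nwosu 21,459.76; Ferraro 44,906.36; Bergstrom 24,608.89.
After rounding ($25): Nwosu $21,450; Ferraro $44,900; Bergstrom $24,600. Sum = $90,950.
Difference $90,975 − $90,950 = +$25 applied to largest allocation (Ferraro): Ferraro becomes $44,925.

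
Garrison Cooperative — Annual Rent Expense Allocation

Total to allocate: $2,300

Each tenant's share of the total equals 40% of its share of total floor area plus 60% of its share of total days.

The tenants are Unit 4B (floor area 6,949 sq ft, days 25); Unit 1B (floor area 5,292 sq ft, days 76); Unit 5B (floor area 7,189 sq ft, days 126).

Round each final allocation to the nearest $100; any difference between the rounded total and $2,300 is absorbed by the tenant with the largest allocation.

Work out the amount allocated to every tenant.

Totals — floor area 19,430, days 227.
Combined weights (40% floor area + 60% days): Unit 4B 0.2091; Unit 1B 0.3098; Unit 5B 0.4810.
Proportional shares: Unit 4B 481.01; Unit 1B 712.60; Unit 5B 1,106.39.
At nearest $100: Unit 4B $500; Unit 1B $700; Unit 5B $1,100. Sum = $2,300.
No rounding difference to absorb.

Unit 4B: $500; Unit 1B: $700; Unit 5B: $1,100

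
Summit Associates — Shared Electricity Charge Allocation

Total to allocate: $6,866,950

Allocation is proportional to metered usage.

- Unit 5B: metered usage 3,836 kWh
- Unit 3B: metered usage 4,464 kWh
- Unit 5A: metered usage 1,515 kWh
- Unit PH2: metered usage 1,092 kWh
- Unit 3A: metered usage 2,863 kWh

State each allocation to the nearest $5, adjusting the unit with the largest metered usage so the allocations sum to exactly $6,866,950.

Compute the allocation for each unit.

Unit 5B: $1,912,970; Unit 3B: $2,226,150; Unit 5A: $755,515; Unit PH2: $544,570; Unit 3A: $1,427,745

Sum of metered usage: 3,836 + 4,464 + 1,515 + 1,092 + 2,863 = 13,770.
Proportional shares: Unit 5B 1,912,971.69; Unit 3B 2,226,148.50; Unit 5A 755,514.11; Unit PH2 544,568.58; Unit 3A 1,427,747.12.
At nearest $5: Unit 5B $1,912,970; Unit 3B $2,226,150; Unit 5A $755,515; Unit PH2 $544,570; Unit 3A $1,427,745. Sum = $6,866,950.
Sum already equals the total — no adjustment.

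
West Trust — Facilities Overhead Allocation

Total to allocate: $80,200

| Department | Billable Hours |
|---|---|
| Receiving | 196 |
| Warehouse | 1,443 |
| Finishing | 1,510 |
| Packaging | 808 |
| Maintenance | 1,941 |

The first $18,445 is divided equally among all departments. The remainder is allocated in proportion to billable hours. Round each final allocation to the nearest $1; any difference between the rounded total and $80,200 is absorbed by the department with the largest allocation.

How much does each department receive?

First tranche $18,445 split equally: $3,689 each.
Remainder $61,755 by billable hours (total 5,898): Receiving 2,052.22 → $2,052; Warehouse 15,108.93 → $15,109; Finishing 15,810.45 → $15,810; Packaging 8,460.16 → $8,460; Maintenance 20,323.24 → $20,323.
Rounding difference +$1 on remainder applied to Maintenance.
Totals: Receiving $3,689 + $2,052 = $5,741; Warehouse $3,689 + $15,109 = $18,798; Finishing $3,689 + $15,810 = $19,499; Packaging $3,689 + $8,460 = $12,149; Maintenance $3,689 + $20,324 = $24,013.

Receiving: $5,741 · Warehouse: $18,798 · Finishing: $19,499 · Packaging: $12,149 · Maintenance: $24,013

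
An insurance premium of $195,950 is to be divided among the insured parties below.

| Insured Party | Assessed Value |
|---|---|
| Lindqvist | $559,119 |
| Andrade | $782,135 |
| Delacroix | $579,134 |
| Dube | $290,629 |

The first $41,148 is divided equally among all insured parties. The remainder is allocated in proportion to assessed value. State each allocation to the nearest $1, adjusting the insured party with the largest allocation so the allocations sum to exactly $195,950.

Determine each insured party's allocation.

First tranche $41,148 split equally: $10,287 each.
Remainder $154,802 by assessed value (total 2,211,017): Lindqvist 39,146.12 → $39,146; Andrade 54,760.35 → $54,760; Delacroix 40,547.45 → $40,547; Dube 20,348.08 → $20,348.
Rounding difference +$1 on remainder applied to Andrade.
Totals: Lindqvist $10,287 + $39,146 = $49,433; Andrade $10,287 + $54,761 = $65,048; Delacroix $10,287 + $40,547 = $50,834; Dube $10,287 + $20,348 = $30,635.

Lindqvist: $49,433 | Andrade: $65,048 | Delacroix: $50,834 | Dube: $30,635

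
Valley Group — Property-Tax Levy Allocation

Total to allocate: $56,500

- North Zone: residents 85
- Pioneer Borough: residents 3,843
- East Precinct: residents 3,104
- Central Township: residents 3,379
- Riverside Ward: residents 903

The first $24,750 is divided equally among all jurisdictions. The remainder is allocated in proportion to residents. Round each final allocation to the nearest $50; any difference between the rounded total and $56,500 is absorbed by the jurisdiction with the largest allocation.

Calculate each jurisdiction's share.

North Zone: $5,200 | Pioneer Borough: $15,700 | East Precinct: $13,650 | Central Township: $14,450 | Riverside Ward: $7,500

Equal tier: $24,750 ÷ 5 = $4,950 apiece.
Remainder $31,750 by residents (total 11,314): North Zone 238.53 → $250; Pioneer Borough 10,784.45 → $10,800; East Precinct 8,710.62 → $8,700; Central Township 9,482.34 → $9,500; Riverside Ward 2,534.05 → $2,550.
Rounding difference −$50 on remainder applied to Pioneer Borough.
Totals: North Zone $4,950 + $250 = $5,200; Pioneer Borough $4,950 + $10,750 = $15,700; East Precinct $4,950 + $8,700 = $13,650; Central Township $4,950 + $9,500 = $14,450; Riverside Ward $4,950 + $2,550 = $7,500.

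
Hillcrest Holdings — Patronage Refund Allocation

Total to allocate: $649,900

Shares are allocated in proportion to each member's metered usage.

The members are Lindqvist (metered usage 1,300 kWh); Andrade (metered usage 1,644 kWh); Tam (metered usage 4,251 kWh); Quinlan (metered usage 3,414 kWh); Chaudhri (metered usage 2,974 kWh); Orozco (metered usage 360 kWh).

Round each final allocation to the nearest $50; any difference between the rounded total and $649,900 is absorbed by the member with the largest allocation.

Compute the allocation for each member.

Combined metered usage = 13,943.
Unrounded shares: Lindqvist 1,300/13,943 × $649,900 = 60,594.56; Andrade 1,644/13,943 × $649,900 = 76,628.82; Tam 4,251/13,943 × $649,900 = 198,144.22; Quinlan 3,414/13,943 × $649,900 = 159,130.65; Chaudhri 2,974/13,943 × $649,900 = 138,621.72; Orozco 360/13,943 × $649,900 = 16,780.03.
At nearest $50: Lindqvist $60,600; Andrade $76,650; Tam $198,150; Quinlan $159,150; Chaudhri $138,600; Orozco $16,800. Sum = $649,950.
Difference $649,900 − $649,950 = −$50 applied to largest allocation (Tam): Tam becomes $198,100.

Lindqvist: $60,600 · Andrade: $76,650 · Tam: $198,100 · Quinlan: $159,150 · Chaudhri: $138,600 · Orozco: $16,800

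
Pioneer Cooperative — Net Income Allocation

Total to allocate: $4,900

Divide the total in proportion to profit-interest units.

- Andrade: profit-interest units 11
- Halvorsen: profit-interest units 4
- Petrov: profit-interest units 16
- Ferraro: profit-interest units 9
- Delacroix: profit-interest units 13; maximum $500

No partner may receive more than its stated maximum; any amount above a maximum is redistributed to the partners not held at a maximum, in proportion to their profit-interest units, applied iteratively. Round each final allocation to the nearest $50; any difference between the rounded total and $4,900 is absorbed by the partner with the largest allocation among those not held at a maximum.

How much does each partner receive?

Combined profit-interest units = 53.
Pro-rata shares before constraints: Andrade 1,016.98; Halvorsen 369.81; Petrov 1,479.25; Ferraro 832.08; Delacroix 1,201.89.
Cap binds for Delacroix ($500); balance $4,400 reallocated over remaining profit-interest units 40.
Shares after redistribution: Andrade 1,210.00 → $1,200; Halvorsen 440.00 → $450; Petrov 1,760.00 → $1,750; Ferraro 990.00 → $1,000.

Andrade: $1,200; Halvorsen: $450; Petrov: $1,750; Ferraro: $1,000; Delacroix: $500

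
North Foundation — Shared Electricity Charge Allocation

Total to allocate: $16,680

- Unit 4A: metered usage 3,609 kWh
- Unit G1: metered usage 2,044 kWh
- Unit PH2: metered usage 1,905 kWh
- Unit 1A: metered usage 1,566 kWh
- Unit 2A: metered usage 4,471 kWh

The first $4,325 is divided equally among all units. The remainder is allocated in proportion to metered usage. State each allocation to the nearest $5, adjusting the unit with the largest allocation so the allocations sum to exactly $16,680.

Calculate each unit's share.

Unit 4A: $4,145; Unit G1: $2,725; Unit PH2: $2,595; Unit 1A: $2,290; Unit 2A: $4,925

First tranche $4,325 split equally: $865 each.
Remainder $12,355 by metered usage (total 13,595): Unit 4A 3,279.82 → $3,280; Unit G1 1,857.57 → $1,860; Unit PH2 1,731.24 → $1,730; Unit 1A 1,423.17 → $1,425; Unit 2A 4,063.20 → $4,065.
Rounding difference −$5 on remainder applied to Unit 2A.
Totals: Unit 4A $865 + $3,280 = $4,145; Unit G1 $865 + $1,860 = $2,725; Unit PH2 $865 + $1,730 = $2,595; Unit 1A $865 + $1,425 = $2,290; Unit 2A $865 + $4,060 = $4,925.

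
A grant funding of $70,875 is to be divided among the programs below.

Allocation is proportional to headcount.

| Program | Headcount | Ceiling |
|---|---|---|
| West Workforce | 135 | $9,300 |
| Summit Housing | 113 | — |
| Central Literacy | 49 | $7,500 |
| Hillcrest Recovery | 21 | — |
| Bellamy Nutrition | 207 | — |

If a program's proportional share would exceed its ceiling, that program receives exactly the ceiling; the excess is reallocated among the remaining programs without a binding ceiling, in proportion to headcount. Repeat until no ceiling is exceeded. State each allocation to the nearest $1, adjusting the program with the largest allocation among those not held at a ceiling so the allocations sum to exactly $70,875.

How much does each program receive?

West Workforce: $9,300; Summit Housing: $17,919; Central Literacy: $7,500; Hillcrest Recovery: $3,330; Bellamy Nutrition: $32,826

Sum of headcount: 525.
Proportional shares (ignoring caps): West Workforce 18,225.00; Summit Housing 15,255.00; Central Literacy 6,615.00; Hillcrest Recovery 2,835.00; Bellamy Nutrition 27,945.00.
Cap binds for West Workforce ($9,300); residual $61,575 reallocated over remaining headcount 390.
Cap binds for Central Literacy ($7,500); residual $54,075 reallocated over remaining headcount 341.
Shares after redistribution: Summit Housing 17,919.28 → $17,919; Hillcrest Recovery 3,330.13 → $3,330; Bellamy Nutrition 32,825.59 → $32,826.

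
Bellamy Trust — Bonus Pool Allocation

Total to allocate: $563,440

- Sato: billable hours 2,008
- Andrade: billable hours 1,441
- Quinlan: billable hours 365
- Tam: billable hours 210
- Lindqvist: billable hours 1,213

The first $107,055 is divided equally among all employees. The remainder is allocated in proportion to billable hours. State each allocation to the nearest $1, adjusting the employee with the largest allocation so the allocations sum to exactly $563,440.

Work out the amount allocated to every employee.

Equal tier: $107,055 ÷ 5 = $21,411 apiece.
Remainder $456,385 by billable hours (total 5,237): Sato 174,989.70 → $174,990; Andrade 125,577.77 → $125,578; Quinlan 31,808.39 → $31,808; Tam 18,300.72 → $18,301; Lindqvist 105,708.42 → $105,708.
Totals: Sato $21,411 + $174,990 = $196,401; Andrade $21,411 + $125,578 = $146,989; Quinlan $21,411 + $31,808 = $53,219; Tam $21,411 + $18,301 = $39,712; Lindqvist $21,411 + $105,708 = $127,119.

Sato: $196,401 | Andrade: $146,989 | Quinlan: $53,219 | Tam: $39,712 | Lindqvist: $127,119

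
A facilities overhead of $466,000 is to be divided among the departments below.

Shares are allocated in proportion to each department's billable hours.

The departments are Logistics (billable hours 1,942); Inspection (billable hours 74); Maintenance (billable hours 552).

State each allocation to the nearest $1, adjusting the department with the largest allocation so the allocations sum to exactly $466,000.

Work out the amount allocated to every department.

Total billable hours = 2,568.
Raw shares: Logistics 1,942/2,568 × $466,000 = 352,403.43; Inspection 74/2,568 × $466,000 = 13,428.35; Maintenance 552/2,568 × $466,000 = 100,168.22.
At nearest $1: Logistics $352,403; Inspection $13,428; Maintenance $100,168. Sum = $465,999.
Difference $466,000 − $465,999 = +$1 applied to largest allocation (Logistics): Logistics becomes $352,404.

Logistics: $352,404 · Inspection: $13,428 · Maintenance: $100,168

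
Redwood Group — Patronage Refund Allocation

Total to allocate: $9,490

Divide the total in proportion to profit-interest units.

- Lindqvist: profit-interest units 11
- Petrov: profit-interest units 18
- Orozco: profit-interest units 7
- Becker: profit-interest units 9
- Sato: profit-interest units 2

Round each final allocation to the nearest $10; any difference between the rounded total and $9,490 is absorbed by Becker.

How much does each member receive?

Lindqvist: $2,220; Petrov: $3,630; Orozco: $1,410; Becker: $1,830; Sato: $400

Combined profit-interest units = 47.
Raw shares: Lindqvist 11/47 × $9,490 = 2,221.06; Petrov 18/47 × $9,490 = 3,634.47; Orozco 7/47 × $9,490 = 1,413.40; Becker 9/47 × $9,490 = 1,817.23; Sato 2/47 × $9,490 = 403.83.
At nearest $10: Lindqvist $2,220; Petrov $3,630; Orozco $1,410; Becker $1,820; Sato $400. Sum = $9,480.
Difference $9,490 − $9,480 = +$10 applied to Becker: Becker becomes $1,830.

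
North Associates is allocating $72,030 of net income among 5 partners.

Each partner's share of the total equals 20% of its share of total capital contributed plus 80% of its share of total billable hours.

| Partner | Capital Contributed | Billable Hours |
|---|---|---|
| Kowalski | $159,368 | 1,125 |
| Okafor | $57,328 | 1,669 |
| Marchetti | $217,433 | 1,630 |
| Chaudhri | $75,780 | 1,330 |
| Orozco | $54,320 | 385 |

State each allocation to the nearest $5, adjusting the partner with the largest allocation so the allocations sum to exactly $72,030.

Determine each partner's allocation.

Kowalski: $14,630 · Okafor: $17,130 · Marchetti: $20,850 · Chaudhri: $14,420 · Orozco: $5,000

Totals — capital contributed 564,229, billable hours 6,139.
Composite weights (20% capital contributed + 80% billable hours): Kowalski 0.2031; Okafor 0.2378; Marchetti 0.2895; Chaudhri 0.2002; Orozco 0.0694.
Pro-rata amounts: Kowalski 14,628.88; Okafor 17,129.85; Marchetti 20,851.61; Chaudhri 14,418.93; Orozco 5,000.73.
Rounded to nearest $5: Kowalski $14,630; Okafor $17,130; Marchetti $20,850; Chaudhri $14,420; Orozco $5,000. Sum = $72,030.
No rounding difference to absorb.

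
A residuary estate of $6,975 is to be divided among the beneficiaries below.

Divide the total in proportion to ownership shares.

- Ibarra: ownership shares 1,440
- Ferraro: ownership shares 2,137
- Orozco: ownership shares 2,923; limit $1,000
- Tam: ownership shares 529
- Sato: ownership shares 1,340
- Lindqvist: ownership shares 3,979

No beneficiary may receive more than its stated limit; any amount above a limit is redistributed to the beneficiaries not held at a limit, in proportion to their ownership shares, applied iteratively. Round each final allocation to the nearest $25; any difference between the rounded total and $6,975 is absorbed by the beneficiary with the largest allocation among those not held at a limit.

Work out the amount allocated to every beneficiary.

Sum of ownership shares: 12,348.
Proportional shares (ignoring caps): Ibarra 813.41; Ferraro 1,207.12; Orozco 1,651.11; Tam 298.82; Sato 756.92; Lindqvist 2,247.61.
Held at cap: Orozco ($1,000); remaining pool $5,975 reallocated over remaining ownership shares 9,425.
Shares after redistribution: Ibarra 912.89 → $925; Ferraro 1,354.76 → $1,350; Tam 335.36 → $325; Sato 849.50 → $850; Lindqvist 2,522.50 → $2,525.

Ibarra: $925 | Ferraro: $1,350 | Orozco: $1,000 | Tam: $325 | Sato: $850 | Lindqvist: $2,525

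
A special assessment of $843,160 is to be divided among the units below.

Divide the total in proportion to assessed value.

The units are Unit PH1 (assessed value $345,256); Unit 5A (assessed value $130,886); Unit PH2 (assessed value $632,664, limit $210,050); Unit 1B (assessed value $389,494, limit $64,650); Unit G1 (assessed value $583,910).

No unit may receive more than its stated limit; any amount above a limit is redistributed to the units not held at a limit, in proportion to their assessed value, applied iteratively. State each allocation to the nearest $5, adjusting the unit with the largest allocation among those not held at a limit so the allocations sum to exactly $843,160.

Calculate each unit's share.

Unit PH1: $185,145 | Unit 5A: $70,190 | Unit PH2: $210,050 | Unit 1B: $64,650 | Unit G1: $313,125

Total assessed value = 2,082,210.
Proportional shares (ignoring caps): Unit PH1 139,806.29; Unit 5A 53,000.34; Unit PH2 256,187.89; Unit 1B 157,719.81; Unit G1 236,445.68.
Cap binds for Unit PH2 ($210,050), Unit 1B ($64,650); balance $568,460 reallocated over remaining assessed value 1,060,052.
Remaining shares: Unit PH1 185,145.85 → $185,145; Unit 5A 70,188.50 → $70,190; Unit G1 313,125.66 → $313,125.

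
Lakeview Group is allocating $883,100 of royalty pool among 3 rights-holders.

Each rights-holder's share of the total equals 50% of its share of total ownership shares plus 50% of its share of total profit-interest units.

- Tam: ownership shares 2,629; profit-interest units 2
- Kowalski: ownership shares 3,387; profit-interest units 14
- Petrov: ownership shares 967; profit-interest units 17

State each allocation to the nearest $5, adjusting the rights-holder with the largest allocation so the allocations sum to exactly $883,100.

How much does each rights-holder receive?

Totals — ownership shares 6,983, profit-interest units 33.
Combined weights (50% ownership shares + 50% profit-interest units): Tam 0.2185; Kowalski 0.4546; Petrov 0.3268.
Pro-rata amounts: Tam 192,997.89; Kowalski 401,491.48; Petrov 288,610.63.
At nearest $5: Tam $193,000; Kowalski $401,490; Petrov $288,610. Sum = $883,100.
Rounded total matches; no reconciliation needed.

Tam: $193,000 | Kowalski: $401,490 | Petrov: $288,610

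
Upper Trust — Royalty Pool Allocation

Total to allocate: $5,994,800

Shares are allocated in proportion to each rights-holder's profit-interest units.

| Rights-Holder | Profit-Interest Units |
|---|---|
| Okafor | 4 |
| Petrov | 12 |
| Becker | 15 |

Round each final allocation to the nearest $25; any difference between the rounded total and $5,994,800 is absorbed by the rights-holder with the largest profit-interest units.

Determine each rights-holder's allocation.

Okafor: $773,525 | Petrov: $2,320,575 | Becker: $2,900,700

Total profit-interest units = 4 + 12 + 15 = 31.
Raw shares: Okafor 773,522.58; Petrov 2,320,567.74; Becker 2,900,709.68.
At nearest $25: Okafor $773,525; Petrov $2,320,575; Becker $2,900,700. Sum = $5,994,800.
Rounded total matches; no reconciliation needed.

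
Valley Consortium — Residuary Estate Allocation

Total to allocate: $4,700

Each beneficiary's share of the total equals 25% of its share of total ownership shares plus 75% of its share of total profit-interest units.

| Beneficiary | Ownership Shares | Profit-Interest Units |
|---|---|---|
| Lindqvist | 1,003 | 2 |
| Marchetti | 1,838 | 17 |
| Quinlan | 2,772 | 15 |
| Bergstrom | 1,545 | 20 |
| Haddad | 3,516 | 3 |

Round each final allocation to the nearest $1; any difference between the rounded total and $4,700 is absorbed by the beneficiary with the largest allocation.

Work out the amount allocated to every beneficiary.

Totals — ownership shares 10,674, profit-interest units 57.
Combined weights (25% ownership shares + 75% profit-interest units): Lindqvist 0.0498; Marchetti 0.2667; Quinlan 0.2623; Bergstrom 0.2993; Haddad 0.1218.
Pro-rata amounts: Lindqvist 234.10; Marchetti 1,253.64; Quinlan 1,232.77; Bergstrom 1,406.92; Haddad 572.57.
Rounded to nearest $1: Lindqvist $234; Marchetti $1,254; Quinlan $1,233; Bergstrom $1,407; Haddad $573. Sum = $4,701.
Difference $4,700 − $4,701 = −$1 applied to largest allocation (Bergstrom): Bergstrom becomes $1,406.

Lindqvist: $234 | Marchetti: $1,254 | Quinlan: $1,233 | Bergstrom: $1,406 | Haddad: $573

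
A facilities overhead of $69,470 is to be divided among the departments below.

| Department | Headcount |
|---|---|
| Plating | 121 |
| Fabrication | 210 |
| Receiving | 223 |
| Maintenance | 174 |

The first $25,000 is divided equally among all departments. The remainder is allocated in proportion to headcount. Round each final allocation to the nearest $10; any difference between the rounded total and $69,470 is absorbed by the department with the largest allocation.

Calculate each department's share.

Plating: $13,640 | Fabrication: $19,080 | Receiving: $19,870 | Maintenance: $16,880

Equal tier: $25,000 ÷ 4 = $6,250 apiece.
Remainder $44,470 by headcount (total 728): Plating 7,391.30 → $7,390; Fabrication 12,827.88 → $12,830; Receiving 13,621.99 → $13,620; Maintenance 10,628.82 → $10,630.
Totals: Plating $6,250 + $7,390 = $13,640; Fabrication $6,250 + $12,830 = $19,080; Receiving $6,250 + $13,620 = $19,870; Maintenance $6,250 + $10,630 = $16,880.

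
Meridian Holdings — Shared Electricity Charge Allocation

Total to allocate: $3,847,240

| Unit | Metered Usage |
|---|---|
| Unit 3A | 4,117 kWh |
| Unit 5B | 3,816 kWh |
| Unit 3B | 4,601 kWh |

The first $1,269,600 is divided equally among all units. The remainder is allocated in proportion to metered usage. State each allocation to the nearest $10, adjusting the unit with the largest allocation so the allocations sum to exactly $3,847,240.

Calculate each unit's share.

Equal tier: $1,269,600 ÷ 3 = $423,200 apiece.
Remainder $2,577,640 by metered usage (total 12,534): Unit 3A 846,668.57 → $846,670; Unit 5B 784,767.37 → $784,770; Unit 3B 946,204.06 → $946,200.
Totals: Unit 3A $423,200 + $846,670 = $1,269,870; Unit 5B $423,200 + $784,770 = $1,207,970; Unit 3B $423,200 + $946,200 = $1,369,400.

Unit 3A: $1,269,870 · Unit 5B: $1,207,970 · Unit 3B: $1,369,400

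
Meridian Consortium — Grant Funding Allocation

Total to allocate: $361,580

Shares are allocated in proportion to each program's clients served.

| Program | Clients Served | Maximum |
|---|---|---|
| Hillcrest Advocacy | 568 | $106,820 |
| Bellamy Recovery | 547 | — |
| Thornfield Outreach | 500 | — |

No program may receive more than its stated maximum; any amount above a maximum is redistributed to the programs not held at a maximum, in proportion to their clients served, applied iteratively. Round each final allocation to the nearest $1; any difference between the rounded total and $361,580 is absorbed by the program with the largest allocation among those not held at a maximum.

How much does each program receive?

Hillcrest Advocacy: $106,820 · Bellamy Recovery: $133,098 · Thornfield Outreach: $121,662

Combined clients served = 1,615.
Unconstrained shares: Hillcrest Advocacy 127,168.69; Bellamy Recovery 122,467.03; Thornfield Outreach 111,944.27.
Cap binds for Hillcrest Advocacy ($106,820); residual $254,760 reallocated over remaining clients served 1,047.
Redistributed shares: Bellamy Recovery 133,098.11 → $133,098; Thornfield Outreach 121,661.89 → $121,662.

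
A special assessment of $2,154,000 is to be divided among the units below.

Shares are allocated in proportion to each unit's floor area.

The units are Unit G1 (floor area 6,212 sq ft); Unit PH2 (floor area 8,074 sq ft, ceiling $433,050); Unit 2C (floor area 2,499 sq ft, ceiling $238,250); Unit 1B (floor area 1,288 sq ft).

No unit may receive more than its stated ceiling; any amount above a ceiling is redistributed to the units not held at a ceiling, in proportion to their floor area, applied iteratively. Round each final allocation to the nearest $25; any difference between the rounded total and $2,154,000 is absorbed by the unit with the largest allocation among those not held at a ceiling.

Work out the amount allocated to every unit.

Combined floor area = 18,073.
Pro-rata shares before constraints: Unit G1 740,366.73; Unit PH2 962,286.06; Unit 2C 297,839.10; Unit 1B 153,508.11.
Held at cap: Unit PH2 ($433,050), Unit 2C ($238,250); balance $1,482,700 reallocated over remaining floor area 7,500.
Redistributed shares: Unit G1 1,228,070.99 → $1,228,075; Unit 1B 254,629.01 → $254,625.

Unit G1: $1,228,075; Unit PH2: $433,050; Unit 2C: $238,250; Unit 1B: $254,625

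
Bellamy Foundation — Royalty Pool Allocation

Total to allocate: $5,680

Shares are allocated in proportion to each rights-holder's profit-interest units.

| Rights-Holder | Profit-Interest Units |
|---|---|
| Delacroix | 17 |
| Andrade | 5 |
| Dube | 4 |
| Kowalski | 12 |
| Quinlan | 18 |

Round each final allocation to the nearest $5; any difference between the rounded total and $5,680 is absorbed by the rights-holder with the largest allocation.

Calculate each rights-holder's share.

Total profit-interest units = 56.
Unrounded shares: Delacroix 17/56 × $5,680 = 1,724.29; Andrade 5/56 × $5,680 = 507.14; Dube 4/56 × $5,680 = 405.71; Kowalski 12/56 × $5,680 = 1,217.14; Quinlan 18/56 × $5,680 = 1,825.71.
At nearest $5: Delacroix $1,725; Andrade $505; Dube $405; Kowalski $1,215; Quinlan $1,825. Sum = $5,675.
Difference $5,680 − $5,675 = +$5 applied to largest allocation (Quinlan): Quinlan becomes $1,830.

Delacroix: $1,725 · Andrade: $505 · Dube: $405 · Kowalski: $1,215 · Quinlan: $1,830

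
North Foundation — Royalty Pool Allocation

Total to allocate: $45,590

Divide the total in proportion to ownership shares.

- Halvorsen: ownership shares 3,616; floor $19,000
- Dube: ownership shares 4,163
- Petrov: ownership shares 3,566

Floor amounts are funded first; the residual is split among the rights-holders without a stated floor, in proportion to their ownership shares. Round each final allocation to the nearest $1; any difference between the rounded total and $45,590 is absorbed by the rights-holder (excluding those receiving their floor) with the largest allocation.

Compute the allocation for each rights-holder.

Fund the minimums — Halvorsen $19,000. Remaining pool $26,590.
Remaining pool split over remaining ownership shares 7,729: Dube 14,321.93 → $14,322; Petrov 12,268.07 → $12,268.

Halvorsen: $19,000; Dube: $14,322; Petrov: $12,268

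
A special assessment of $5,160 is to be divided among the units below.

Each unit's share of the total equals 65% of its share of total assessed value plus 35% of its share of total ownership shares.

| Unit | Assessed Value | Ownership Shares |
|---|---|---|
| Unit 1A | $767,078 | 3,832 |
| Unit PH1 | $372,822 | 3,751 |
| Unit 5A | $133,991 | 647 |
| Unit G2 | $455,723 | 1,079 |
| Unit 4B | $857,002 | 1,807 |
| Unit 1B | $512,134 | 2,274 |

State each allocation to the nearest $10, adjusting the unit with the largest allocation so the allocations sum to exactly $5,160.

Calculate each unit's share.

Totals — assessed value 3,098,750, ownership shares 13,390.
Blended shares (65% assessed value + 35% ownership shares): Unit 1A 0.2611; Unit PH1 0.1763; Unit 5A 0.0450; Unit G2 0.1238; Unit 4B 0.2270; Unit 1B 0.1669.
Unrounded shares: Unit 1A 1,347.11; Unit PH1 909.45; Unit 5A 232.29; Unit G2 638.79; Unit 4B 1,171.32; Unit 1B 861.03.
After rounding ($10): Unit 1A $1,350; Unit PH1 $910; Unit 5A $230; Unit G2 $640; Unit 4B $1,170; Unit 1B $860. Sum = $5,160.
Rounded total matches; no reconciliation needed.

Unit 1A: $1,350; Unit PH1: $910; Unit 5A: $230; Unit G2: $640; Unit 4B: $1,170; Unit 1B: $860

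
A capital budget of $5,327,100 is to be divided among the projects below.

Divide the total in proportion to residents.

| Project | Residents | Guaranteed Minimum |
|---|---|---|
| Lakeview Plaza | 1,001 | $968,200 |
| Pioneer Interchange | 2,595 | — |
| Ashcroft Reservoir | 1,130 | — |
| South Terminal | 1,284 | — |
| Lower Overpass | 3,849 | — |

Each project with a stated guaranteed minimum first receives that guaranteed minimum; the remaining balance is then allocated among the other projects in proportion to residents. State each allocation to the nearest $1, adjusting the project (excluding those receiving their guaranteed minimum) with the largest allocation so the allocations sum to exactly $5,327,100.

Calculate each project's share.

Minimums first: Lakeview Plaza $968,200. Balance $4,358,900.
Balance split over remaining residents 8,858: Pioneer Interchange 1,276,963.82 → $1,276,964; Ashcroft Reservoir 556,057.46 → $556,057; South Terminal 631,838.74 → $631,839; Lower Overpass 1,894,039.98 → $1,894,040.

Lakeview Plaza: $968,200 · Pioneer Interchange: $1,276,964 · Ashcroft Reservoir: $556,057 · South Terminal: $631,839 · Lower Overpass: $1,894,040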